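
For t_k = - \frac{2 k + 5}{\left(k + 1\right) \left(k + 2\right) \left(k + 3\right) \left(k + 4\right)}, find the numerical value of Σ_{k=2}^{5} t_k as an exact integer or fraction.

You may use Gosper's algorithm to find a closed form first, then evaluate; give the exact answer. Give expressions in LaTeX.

Σ = -16/315

Step 1: r(k) = (k + 1)*(2*k + 7)/((k + 5)*(2*k + 5)).
Factor: A=k + 1; B=k + 5; C=k + 5/2.
Need (k + 1)·f(k+1) − (k + 4)·f(k) = k + 5/2.
d = 3 from the (1,1,1) case.
Solve for f: f(k) = k*(k + 2)*(k + 4)/6 (degree 3 ≤ 3).
R(k) = B(k−1)·f(k)/C(k) = k*(k + 2)*(k + 4)**2/(3*(2*k + 5)); s_k = R·t_k = k*(-k - 4)/(3*(k**2 + 4*k + 3)).
Verify: (-2*k - 5)/(k**4 + 10*k**3 + 35*k**2 + 50*k + 24) matches t_k.
Σ_(k=2)^(5) t_k = s_(6) − s_(2) = -20/63 − (-4/15) = -16/315.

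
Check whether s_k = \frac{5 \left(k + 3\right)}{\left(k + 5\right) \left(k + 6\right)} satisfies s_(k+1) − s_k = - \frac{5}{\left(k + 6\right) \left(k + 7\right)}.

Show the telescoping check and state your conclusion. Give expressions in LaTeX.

Invalid: residual \frac{20}{k^{3} + 18 k^{2} + 107 k + 210} ≠ 0.

s_(k+1) = 5*(k + 4)/((k + 6)*(k + 7))
s_(k+1) − s_k = 5*(-k - 1)/(k**3 + 18*k**2 + 107*k + 210)
(s_(k+1) − s_k) − t_k = 20/(k**3 + 18*k**2 + 107*k + 210)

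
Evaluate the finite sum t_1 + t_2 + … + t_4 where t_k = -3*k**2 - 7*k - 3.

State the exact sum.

Σ = -172

t_(k+1)/t_k = (3*k**2 + 13*k + 13)/(3*k**2 + 7*k + 3).
So A=1 and B=1, with C=k**2 + 7*k/3 + 1.
Solve (1)·f(k+1) − (1)·f(k) = k**2 + 7*k/3 + 1.
From deg A=0, deg B=0, deg C=2: d=3.
Solve for f: f(k) = k**2*(k + 2)/3 (degree 3 ≤ 3).
Get s_k = R·t_k = k**2*(-k - 2) with R(k) = B(k−1)f(k)/C(k) = k**2*(k + 2)/(3*k**2 + 7*k + 3).
Check: Δs_k = -3*k**2 - 7*k - 3. ✓
Telescoping: Σ = s_(5) − s_(1) = -175 − (-3) = -172.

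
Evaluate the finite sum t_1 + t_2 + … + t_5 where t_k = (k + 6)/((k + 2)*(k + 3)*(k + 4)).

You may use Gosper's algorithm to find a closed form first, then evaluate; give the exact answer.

r(k) = (k + 2)*(k + 7)/((k + 5)*(k + 6)) after simplifying.
Gosper form: A/B · C(k+1)/C(k) with A=k + 2, B=k + 5, C=k + 6.
Key eq: (k + 2)·f(k+1) = (k + 4)·f(k) + (k + 6).
d = 2 from the (1,1,1) case.
Solving with deg f ≤ 2: f(k) = k*(2*k + 7)/3.
Then R = B(k−1)f/C = k*(k + 4)*(2*k + 7)/(3*(k + 6)), so s_k = R(k)·t_k = k*(2*k + 7)/(3*(k + 2)*(k + 3)).
Verify: (k + 6)/(k**3 + 9*k**2 + 26*k + 24) matches t_k.
Telescoping: Σ = s_(6) − s_(1) = 19/36 − (1/4) = 5/18.

Σ = 5/18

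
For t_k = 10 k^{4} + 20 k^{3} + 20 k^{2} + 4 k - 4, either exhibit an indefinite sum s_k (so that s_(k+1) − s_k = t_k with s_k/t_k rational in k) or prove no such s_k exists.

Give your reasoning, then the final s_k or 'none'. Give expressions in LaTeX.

Ratio r(k) = (5*k**4 + 30*k**3 + 70*k**2 + 72*k + 25)/(5*k**4 + 10*k**3 + 10*k**2 + 2*k - 2).
Take A(k)=1, B(k)=1, C(k)=k**4 + 2*k**3 + 2*k**2 + 2*k/5 - 2/5.
Need (1)·f(k+1) − (1)·f(k) = k**4 + 2*k**3 + 2*k**2 + 2*k/5 - 2/5.
Degrees (0,0,4) ⇒ d ≤ 5.
Coefficient equations give f(k) = k*(2*k**4 - 3*k - 3)/10.
Certificate R = B(k−1)f/C = k*(2*k**4 - 3*k - 3)/(2*(5*k**4 + 10*k**3 + 10*k**2 + 2*k - 2)) gives s_k = k*(2*k**4 - 3*k - 3).
Verify: 10*k**4 + 20*k**3 + 20*k**2 + 4*k - 4 matches t_k.

s_k = k \left(2 k^{4} - 3 k - 3\right)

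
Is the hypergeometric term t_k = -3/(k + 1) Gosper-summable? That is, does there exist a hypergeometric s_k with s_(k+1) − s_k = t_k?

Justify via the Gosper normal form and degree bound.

t_(k+1)/t_k = (k + 1)/(k + 2).
A = k + 1, B = k + 2, C = 1.
f must satisfy (k + 1)·f(k+1) − (k + 1)·f(k) = 1.
From deg A=1, deg B=1, deg C=0: d=0.
Write f(k) = c0. Then LHS − RHS = -1, requiring -1 = 0: contradictory. No certificate.

No — key equation has no polynomial f.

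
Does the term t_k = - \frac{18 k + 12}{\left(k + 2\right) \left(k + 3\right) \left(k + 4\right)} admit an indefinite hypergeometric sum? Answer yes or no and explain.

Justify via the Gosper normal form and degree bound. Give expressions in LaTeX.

Yes. s_k = - \frac{2 k \left(2 k + 1\right)}{\left(k + 2\right) \left(k + 3\right)}.

Compute t_(k+1)/t_k: get (k + 2)*(3*k + 5)/((k + 5)*(3*k + 2)).
Factor: A=k + 2; B=k + 5; C=k + 2/3.
f must satisfy (k + 2)·f(k+1) − (k + 4)·f(k) = k + 2/3.
Bound: deg f ≤ 2.
Solving with deg f ≤ 2: f(k) = k*(2*k + 1)/9.
Certificate R = B(k−1)f/C = k*(k + 4)*(2*k + 1)/(3*(3*k + 2)) gives s_k = -2*k*(2*k + 1)/((k + 2)*(k + 3)).
Check: Δs_k = 6*(-3*k - 2)/(k**3 + 9*k**2 + 26*k + 24). ✓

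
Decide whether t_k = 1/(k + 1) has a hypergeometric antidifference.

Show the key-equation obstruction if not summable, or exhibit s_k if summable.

Compute t_(k+1)/t_k: get (k + 1)/(k + 2).
Factor: A=k + 1; B=k + 2; C=1.
Solve (k + 1)·f(k+1) − (k + 1)·f(k) = 1.
deg f ≤ 0 (via 1,1,0).
Generic f = c0 gives residual -1; -1 = 0 cannot hold, so t_k is not Gosper-summable.

No — t_k has no hypergeometric antidifference.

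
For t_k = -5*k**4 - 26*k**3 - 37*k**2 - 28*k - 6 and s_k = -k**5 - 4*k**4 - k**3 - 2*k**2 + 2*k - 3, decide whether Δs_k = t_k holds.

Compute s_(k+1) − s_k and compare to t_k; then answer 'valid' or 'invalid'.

s_(k+1) = -k**5 - 9*k**4 - 27*k**3 - 39*k**2 - 26*k - 9
s_(k+1) − s_k = -5*k**4 - 26*k**3 - 37*k**2 - 28*k - 6
(s_(k+1) − s_k) − t_k = 0

Valid: the claim telescopes to t_k.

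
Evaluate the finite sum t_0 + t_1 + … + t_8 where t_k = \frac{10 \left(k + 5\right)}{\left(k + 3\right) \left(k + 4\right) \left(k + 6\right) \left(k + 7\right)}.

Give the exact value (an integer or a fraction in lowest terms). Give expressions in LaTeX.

Σ = 1/4

t_(k+1)/t_k = (k + 3)*(k + 6)**2/((k + 5)**2*(k + 8)).
So A=k + 3 and B=k + 8, with C=k**2 + 10*k + 25.
Need (k + 3)·f(k+1) − (k + 7)·f(k) = k**2 + 10*k + 25.
deg f ≤ 4 (via 1,1,2).
Match coefficients ⇒ f(k) = k*(k + 4)*(k + 5)*(k + 9)/36.
So s_k = (B(k−1)f/C)·t_k = (k*(k + 4)*(k + 7)*(k + 9)/(36*(k + 5)))·t_k = 5*k*(k + 9)/(18*(k**2 + 9*k + 18)).
Δs = 10*(k + 5)/(k**4 + 20*k**3 + 145*k**2 + 450*k + 504), as required.
Evaluate s at k=9 and k=0: 1/4 and 0; difference 1/4.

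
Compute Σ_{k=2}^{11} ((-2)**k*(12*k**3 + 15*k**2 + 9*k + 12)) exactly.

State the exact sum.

Σ = -26509224

r(k) = 2*(-4*k**3 - 17*k**2 - 25*k - 16)/(4*k**3 + 5*k**2 + 3*k + 4) after simplifying.
Gosper form: A/B · C(k+1)/C(k) with A=-2, B=1, C=k**3 + 5*k**2/4 + 3*k/4 + 1.
Key eq: (-2)·f(k+1) = (1)·f(k) + (k**3 + 5*k**2/4 + 3*k/4 + 1).
Bound: deg f ≤ 3.
Coefficient equations give f(k) = -(4*k**3 - 3*k**2 - k + 4)/12.
Then R = B(k−1)f/C = -(4*k**3 - 3*k**2 - k + 4)/(3*(4*k**3 + 5*k**2 + 3*k + 4)), so s_k = R(k)·t_k = (-2)**k*(-4*k**3 + 3*k**2 + k - 4).
Δs = (-2)**k*(12*k**3 + 15*k**2 + 9*k + 12), as required.
Sum = s_(12) − s_(2); s_(12) = -26509312, s_(2) = -88 ⇒ -26509224.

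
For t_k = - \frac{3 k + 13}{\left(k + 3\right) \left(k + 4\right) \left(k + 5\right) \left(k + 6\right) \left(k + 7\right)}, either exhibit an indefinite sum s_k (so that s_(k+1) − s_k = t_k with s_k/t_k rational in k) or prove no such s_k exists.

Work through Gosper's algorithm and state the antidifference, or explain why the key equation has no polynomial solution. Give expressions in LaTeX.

Compute t_(k+1)/t_k: get (k + 3)*(3*k + 16)/((k + 8)*(3*k + 13)).
Factor: A=k + 3; B=k + 8; C=k + 13/3.
Key eq: (k + 3)·f(k+1) = (k + 7)·f(k) + (k + 13/3).
d = 4 from the (1,1,1) case.
A polynomial solution: f(k) = k*(k + 4)*(k**2 + 14*k + 63)/270.
So s_k = (B(k−1)f/C)·t_k = (k*(k + 4)*(k + 7)*(k**2 + 14*k + 63)/(90*(3*k + 13)))·t_k = k*(-k**2 - 14*k - 63)/(90*(k**3 + 14*k**2 + 63*k + 90)).
s_(k+1) − s_k = (-3*k - 13)/(k**5 + 25*k**4 + 245*k**3 + 1175*k**2 + 2754*k + 2520) = t_k.

s_k = \frac{k \left(- k^{2} - 14 k - 63\right)}{90 \left(k^{3} + 14 k^{2} + 63 k + 90\right)}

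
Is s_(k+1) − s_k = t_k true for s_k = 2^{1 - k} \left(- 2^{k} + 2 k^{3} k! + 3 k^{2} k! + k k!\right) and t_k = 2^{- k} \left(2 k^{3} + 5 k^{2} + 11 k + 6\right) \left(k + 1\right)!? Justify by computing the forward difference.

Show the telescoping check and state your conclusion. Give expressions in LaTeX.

s_(k+1) = (-2**(k + 1) + 2*k**4*factorial(k) + 11*k**3*factorial(k) + 22*k**2*factorial(k) + 19*k*factorial(k) + 6*factorial(k))/2**k
s_(k+1) − s_k = (2*k**3 + 5*k**2 + 11*k + 6)*factorial(k + 1)/2**k
(s_(k+1) − s_k) − t_k = 0

Valid — Δs_k = t_k.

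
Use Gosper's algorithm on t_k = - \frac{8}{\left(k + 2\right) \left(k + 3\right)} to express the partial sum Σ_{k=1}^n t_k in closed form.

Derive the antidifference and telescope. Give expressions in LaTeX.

Compute t_(k+1)/t_k: get (k + 2)/(k + 4).
Take A(k)=k + 2, B(k)=k + 4, C(k)=1.
Need (k + 2)·f(k+1) − (k + 3)·f(k) = 1.
From deg A=1, deg B=1, deg C=0: d=1.
A polynomial solution: f(k) = k/2.
R(k) = B(k−1)·f(k)/C(k) = k*(k + 3)/2; s_k = R·t_k = -4*k/(k + 2).
Δs = -8/(k**2 + 5*k + 6), as required.
s_(n+1) = 4*(-n - 1)/(n + 3) and s_(1) = -4/3, so S(n) = -8*n/(3*n + 9).

S(n) = - \frac{8 n}{3 n + 9}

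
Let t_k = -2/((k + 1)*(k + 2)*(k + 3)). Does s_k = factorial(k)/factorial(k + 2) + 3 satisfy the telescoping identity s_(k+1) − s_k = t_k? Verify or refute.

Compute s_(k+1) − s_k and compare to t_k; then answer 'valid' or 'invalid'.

s_(k+1) = (3*k**2 + 15*k + 19)/((k + 2)*(k + 3))
s_(k+1) − s_k = -2/((k + 1)*(k + 2)*(k + 3))
(s_(k+1) − s_k) − t_k = 0

valid; difference matches t_k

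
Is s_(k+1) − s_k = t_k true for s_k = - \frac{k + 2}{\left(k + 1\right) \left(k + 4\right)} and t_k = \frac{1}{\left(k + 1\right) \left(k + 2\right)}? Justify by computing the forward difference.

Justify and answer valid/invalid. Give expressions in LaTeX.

s_(k+1) = (-k - 3)/((k + 2)*(k + 5))
s_(k+1) − s_k = (k**2 + 5*k + 8)/(k**4 + 12*k**3 + 49*k**2 + 78*k + 40)
(s_(k+1) − s_k) − t_k = 4*(-k - 3)/(k**4 + 12*k**3 + 49*k**2 + 78*k + 40)

Invalid: residual \frac{4 \left(- k - 3\right)}{k^{4} + 12 k^{3} + 49 k^{2} + 78 k + 40} ≠ 0.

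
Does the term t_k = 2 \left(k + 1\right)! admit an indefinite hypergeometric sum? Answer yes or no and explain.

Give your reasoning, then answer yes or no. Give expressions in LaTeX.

No — t_k has no hypergeometric antidifference.

r(k) = k + 2 after simplifying.
Normal form (A,B,C) = (k + 2, 1, 1).
Key eq: (k + 2)·f(k+1) = (1)·f(k) + (1).
Bound: deg f ≤ -1.
deg f ≤ -1 is impossible — no certificate.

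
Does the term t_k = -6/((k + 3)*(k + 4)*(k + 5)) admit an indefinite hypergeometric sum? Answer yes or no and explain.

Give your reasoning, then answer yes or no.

Ratio r(k) = (k + 3)/(k + 6).
A = k + 3, B = k + 6, C = 1.
f must satisfy (k + 3)·f(k+1) − (k + 5)·f(k) = 1.
From deg A=1, deg B=1, deg C=0: d=2.
A polynomial solution: f(k) = k*(k + 7)/24.
R(k) = B(k−1)·f(k)/C(k) = k*(k + 5)*(k + 7)/24; s_k = R·t_k = k*(-k - 7)/(4*(k + 3)*(k + 4)).
Verify: -6/(k**3 + 12*k**2 + 47*k + 60) matches t_k.

Yes. s_k = k*(-k - 7)/(4*(k + 3)*(k + 4)).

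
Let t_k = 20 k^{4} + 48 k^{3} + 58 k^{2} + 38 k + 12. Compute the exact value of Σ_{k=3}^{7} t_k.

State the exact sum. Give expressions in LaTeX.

Σ = 139220

t_(k+1)/t_k = (10*k**4 + 64*k**3 + 161*k**2 + 189*k + 88)/(10*k**4 + 24*k**3 + 29*k**2 + 19*k + 6).
Gosper form: A/B · C(k+1)/C(k) with A=1, B=1, C=k**4 + 12*k**3/5 + 29*k**2/10 + 19*k/10 + 3/5.
Need (1)·f(k+1) − (1)·f(k) = k**4 + 12*k**3/5 + 29*k**2/10 + 19*k/10 + 3/5.
deg f ≤ 5 (via 0,0,4).
A polynomial solution: f(k) = k*(2*k**4 + k**3 + k**2 + k + 1)/10.
Get s_k = R·t_k = 2*k*(2*k**4 + k**3 + k**2 + k + 1) with R(k) = B(k−1)f(k)/C(k) = k*(2*k**4 + k**3 + k**2 + k + 1)/(10*k**4 + 24*k**3 + 29*k**2 + 19*k + 6).
s_(k+1) − s_k = 20*k**4 + 48*k**3 + 58*k**2 + 38*k + 12 = t_k.
Sum = s_(8) − s_(3); s_(8) = 140432, s_(3) = 1212 ⇒ 139220.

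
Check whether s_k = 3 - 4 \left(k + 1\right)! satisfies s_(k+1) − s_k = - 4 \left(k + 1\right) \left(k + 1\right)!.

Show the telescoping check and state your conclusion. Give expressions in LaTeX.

s_(k+1) = 3 - 4*factorial(k + 2)
s_(k+1) − s_k = -4*(k + 1)*factorial(k + 1)
(s_(k+1) − s_k) − t_k = 0

Valid: the claim telescopes to t_k.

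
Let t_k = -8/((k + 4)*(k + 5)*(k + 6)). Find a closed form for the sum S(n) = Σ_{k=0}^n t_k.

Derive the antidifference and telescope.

S(n) = (-n**2 - 11*n - 10)/(5*(n**2 + 11*n + 30))

Step 1: r(k) = (k + 4)/(k + 7).
A = k + 4, B = k + 7, C = 1.
Set up (k + 4)·f(k+1) − (k + 6)·f(k) − (1) = 0.
deg f ≤ 2 (via 1,1,0).
Solve for f: f(k) = k*(k + 9)/40 (degree 2 ≤ 2).
Get s_k = R·t_k = k*(-k - 9)/(5*(k + 4)*(k + 5)) with R(k) = B(k−1)f(k)/C(k) = k*(k + 6)*(k + 9)/40.
Δs = -8/(k**3 + 15*k**2 + 74*k + 120), as required.
Telescope: S(n) = s_(n+1) − s_(0) = (-n**2 - 11*n - 10)/(5*(n**2 + 11*n + 30)) − (0) = (-n**2 - 11*n - 10)/(5*(n**2 + 11*n + 30)).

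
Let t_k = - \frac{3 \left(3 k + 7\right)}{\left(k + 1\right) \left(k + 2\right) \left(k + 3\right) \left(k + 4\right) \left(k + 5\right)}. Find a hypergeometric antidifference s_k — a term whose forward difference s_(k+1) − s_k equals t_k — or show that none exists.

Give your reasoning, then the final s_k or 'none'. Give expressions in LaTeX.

Ratio r(k) = (k + 1)*(3*k + 10)/((k + 6)*(3*k + 7)).
Normal form (A,B,C) = (k + 1, k + 6, k + 7/3).
Key eq: (k + 1)·f(k+1) = (k + 5)·f(k) + (k + 7/3).
deg f ≤ 4 (via 1,1,1).
A polynomial solution: f(k) = k*(k + 2)*(k**2 + 8*k + 19)/36.
Then R = B(k−1)f/C = k*(k + 2)*(k + 5)*(k**2 + 8*k + 19)/(12*(3*k + 7)), so s_k = R(k)·t_k = k*(-k**2 - 8*k - 19)/(4*(k**3 + 8*k**2 + 19*k + 12)).
Check: Δs_k = 3*(-3*k - 7)/(k**5 + 15*k**4 + 85*k**3 + 225*k**2 + 274*k + 120). ✓

s_k = \frac{k \left(- k^{2} - 8 k - 19\right)}{4 \left(k^{3} + 8 k^{2} + 19 k + 12\right)}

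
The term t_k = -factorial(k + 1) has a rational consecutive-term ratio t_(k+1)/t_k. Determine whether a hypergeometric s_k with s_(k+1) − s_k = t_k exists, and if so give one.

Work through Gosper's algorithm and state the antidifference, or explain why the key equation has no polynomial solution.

t_(k+1)/t_k = k + 2.
Gosper form: A/B · C(k+1)/C(k) with A=k + 2, B=1, C=1.
Set up (k + 2)·f(k+1) − (1)·f(k) − (1) = 0.
Bound: deg f ≤ -1.
deg f ≤ -1 is impossible — no certificate.

none — t_k is not Gosper-summable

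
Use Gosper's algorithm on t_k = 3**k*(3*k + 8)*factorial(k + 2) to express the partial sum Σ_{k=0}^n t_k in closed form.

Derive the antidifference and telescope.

Compute t_(k+1)/t_k: get 3*(k + 3)*(3*k + 11)/(3*k + 8).
So A=3*k + 9 and B=1, with C=k + 8/3.
Solve (3*k + 9)·f(k+1) − (1)·f(k) = k + 8/3.
Bound: deg f ≤ 0.
Match coefficients ⇒ f(k) = 1/3.
Certificate R = B(k−1)f/C = 1/(3*k + 8) gives s_k = 3**k*factorial(k + 2).
Verify: 3**k*(3*k + 8)*factorial(k + 2) matches t_k.
s_(n+1) = 3**(n + 1)*factorial(n + 3) and s_(0) = 2, so S(n) = 3*3**n*factorial(n + 3) - 2.

S(n) = 3*3**n*factorial(n + 3) - 2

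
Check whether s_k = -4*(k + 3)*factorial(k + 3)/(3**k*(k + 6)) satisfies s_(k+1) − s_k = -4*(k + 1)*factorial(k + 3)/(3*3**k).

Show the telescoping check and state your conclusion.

Invalid: residual 4*(k**2 + 7*k + 3)*factorial(k + 3)/(3**k*(k + 6)*(k + 7)) ≠ 0.

s_(k+1) = -4*(k + 4)*factorial(k + 4)/(3*3**k*(k + 7))
s_(k+1) − s_k = -4*(k**3 + 11*k**2 + 34*k + 33)*factorial(k + 3)/(3*3**k*(k + 6)*(k + 7))
(s_(k+1) − s_k) − t_k = 4*(k**2 + 7*k + 3)*factorial(k + 3)/(3**k*(k + 6)*(k + 7))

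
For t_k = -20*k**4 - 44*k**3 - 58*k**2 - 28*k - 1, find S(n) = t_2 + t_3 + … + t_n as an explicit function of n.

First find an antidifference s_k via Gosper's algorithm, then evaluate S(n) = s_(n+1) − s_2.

S(n) = -4*n**5 - 21*n**4 - 48*n**3 - 54*n**2 - 24*n + 151

Ratio r(k) = (20*k**4 + 124*k**3 + 310*k**2 + 356*k + 151)/(20*k**4 + 44*k**3 + 58*k**2 + 28*k + 1).
So A=1 and B=1, with C=k**4 + 11*k**3/5 + 29*k**2/10 + 7*k/5 + 1/20.
Solve (1)·f(k+1) − (1)·f(k) = k**4 + 11*k**3/5 + 29*k**2/10 + 7*k/5 + 1/20.
From deg A=0, deg B=0, deg C=4: d=5.
A polynomial solution: f(k) = k*(4*k**4 + k**3 + 4*k**2 - 4*k - 4)/20.
Get s_k = R·t_k = k*(-4*k**4 - k**3 - 4*k**2 + 4*k + 4) with R(k) = B(k−1)f(k)/C(k) = k*(4*k**4 + k**3 + 4*k**2 - 4*k - 4)/(20*k**4 + 44*k**3 + 58*k**2 + 28*k + 1).
s_(k+1) − s_k = -20*k**4 - 44*k**3 - 58*k**2 - 28*k - 1 = t_k.
Telescope: S(n) = s_(n+1) − s_(2) = -4*n**5 - 21*n**4 - 48*n**3 - 54*n**2 - 24*n - 1 − (-152) = -4*n**5 - 21*n**4 - 48*n**3 - 54*n**2 - 24*n + 151.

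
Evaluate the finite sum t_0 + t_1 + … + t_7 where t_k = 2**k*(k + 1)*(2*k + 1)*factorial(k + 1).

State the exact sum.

Σ = 650280961

t_(k+1)/t_k = (k + 2)**2*(4*k + 6)/((k + 1)*(2*k + 1)).
A = 2*k + 4, B = 1, C = k**2 + 3*k/2 + 1/2.
Solve (2*k + 4)·f(k+1) − (1)·f(k) = k**2 + 3*k/2 + 1/2.
Bound: deg f ≤ 1.
Coefficient equations give f(k) = (k - 1)/2.
R(k) = B(k−1)·f(k)/C(k) = (k - 1)/((k + 1)*(2*k + 1)); s_k = R·t_k = 2**k*(k - 1)*factorial(k + 1).
Check: Δs_k = 2**k*(k + 1)*(2*k + 1)*factorial(k + 1). ✓
Sum = s_(8) − s_(0); s_(8) = 650280960, s_(0) = -1 ⇒ 650280961.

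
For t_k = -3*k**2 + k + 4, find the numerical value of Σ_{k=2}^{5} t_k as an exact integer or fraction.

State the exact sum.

Σ = -132

t_(k+1)/t_k = (k - 3*(k + 1)**2 + 5)/(-3*k**2 + k + 4).
Take A(k)=1, B(k)=1, C(k)=k**2 - k/3 - 4/3.
Solve (1)·f(k+1) − (1)·f(k) = k**2 - k/3 - 4/3.
From deg A=0, deg B=0, deg C=2: d=3.
Solve for f: f(k) = k*(k - 3)*(k + 1)/3 (degree 3 ≤ 3).
Then R = B(k−1)f/C = k*(k - 3)/(3*k - 4), so s_k = R(k)·t_k = k*(-k**2 + 2*k + 3).
Verify: -3*k**2 + k + 4 matches t_k.
Telescoping: Σ = s_(6) − s_(2) = -126 − (6) = -132.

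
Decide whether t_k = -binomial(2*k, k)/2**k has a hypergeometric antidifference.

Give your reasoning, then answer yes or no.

Compute t_(k+1)/t_k: get (2*k + 1)/(k + 1).
Normal form (A,B,C) = (2*k + 1, k + 1, 1).
Need (2*k + 1)·f(k+1) − (k)·f(k) = 1.
d = -1 from the (1,1,0) case.
deg f ≤ -1 is impossible — no certificate.

No — t_k has no hypergeometric antidifference.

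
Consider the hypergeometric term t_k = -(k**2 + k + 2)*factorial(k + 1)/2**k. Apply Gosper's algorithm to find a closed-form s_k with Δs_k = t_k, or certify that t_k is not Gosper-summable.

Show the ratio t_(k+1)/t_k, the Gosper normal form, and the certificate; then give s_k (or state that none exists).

r(k) = (k + 2)*(k + (k + 1)**2 + 3)/(2*(k**2 + k + 2)) after simplifying.
Take A(k)=k/2 + 1, B(k)=1, C(k)=k**2 + k + 2.
Key eq: (k/2 + 1)·f(k+1) = (1)·f(k) + (k**2 + k + 2).
Degrees (1,0,2) ⇒ d ≤ 1.
Solve for f: f(k) = 2*k (degree 1 ≤ 1).
Get s_k = R·t_k = -2**(1 - k)*k*factorial(k + 1) with R(k) = B(k−1)f(k)/C(k) = 2*k/(k**2 + k + 2).
Check: Δs_k = -(k**2 + k + 2)*factorial(k + 1)/2**k. ✓

s_k = -2**(1 - k)*k*factorial(k + 1)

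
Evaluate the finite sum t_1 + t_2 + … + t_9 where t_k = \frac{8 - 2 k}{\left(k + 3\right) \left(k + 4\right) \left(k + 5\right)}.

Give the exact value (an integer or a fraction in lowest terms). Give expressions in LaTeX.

Σ = 99/1820

The ratio is (k - 3)*(k + 3)/((k - 4)*(k + 6)).
Gosper form: A/B · C(k+1)/C(k) with A=k + 3, B=k + 6, C=k - 4.
Key eq: (k + 3)·f(k+1) = (k + 5)·f(k) + (k - 4).
From deg A=1, deg B=1, deg C=1: d=2.
Match coefficients ⇒ f(k) = -k*(k + 31)/24.
Then R = B(k−1)f/C = -k*(k + 5)*(k + 31)/(24*(k - 4)), so s_k = R(k)·t_k = k*(k + 31)/(12*(k + 3)*(k + 4)).
Verify: 2*(4 - k)/(k**3 + 12*k**2 + 47*k + 60) matches t_k.
Telescoping: Σ = s_(10) − s_(1) = 205/1092 − (2/15) = 99/1820.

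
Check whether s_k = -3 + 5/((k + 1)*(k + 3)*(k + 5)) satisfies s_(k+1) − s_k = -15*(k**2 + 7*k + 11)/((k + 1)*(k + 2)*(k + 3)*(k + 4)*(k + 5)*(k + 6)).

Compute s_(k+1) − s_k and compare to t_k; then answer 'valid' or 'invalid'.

s_(k+1) = -3 + 5/((k + 2)*(k + 4)*(k + 6))
s_(k+1) − s_k = 5/((k + 2)*(k + 4)*(k + 6)) - 5/((k + 1)*(k + 3)*(k + 5))
(s_(k+1) − s_k) − t_k = 0

valid; difference matches t_k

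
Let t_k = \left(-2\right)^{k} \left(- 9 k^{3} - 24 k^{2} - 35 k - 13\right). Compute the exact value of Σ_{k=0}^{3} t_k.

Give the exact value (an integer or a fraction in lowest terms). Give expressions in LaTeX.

Ratio r(k) = 2*(-9*k**3 - 51*k**2 - 110*k - 81)/(9*k**3 + 24*k**2 + 35*k + 13).
Gosper form: A/B · C(k+1)/C(k) with A=-2, B=1, C=k**3 + 8*k**2/3 + 35*k/9 + 13/9.
Solve (-2)·f(k+1) − (1)·f(k) = k**3 + 8*k**2/3 + 35*k/9 + 13/9.
From deg A=0, deg B=0, deg C=3: d=3.
Solve for f: f(k) = -(3*k**3 + 2*k**2 + 3*k - 1)/9 (degree 3 ≤ 3).
R(k) = B(k−1)·f(k)/C(k) = -(3*k**3 + 2*k**2 + 3*k - 1)/(9*k**3 + 24*k**2 + 35*k + 13); s_k = R·t_k = (-2)**k*(3*k**3 + 2*k**2 + 3*k - 1).
s_(k+1) − s_k = (-2)**k*(-9*k**3 - 24*k**2 - 35*k - 13) = t_k.
Telescoping: Σ = s_(4) − s_(0) = 3760 − (-1) = 3761.

Σ = 3761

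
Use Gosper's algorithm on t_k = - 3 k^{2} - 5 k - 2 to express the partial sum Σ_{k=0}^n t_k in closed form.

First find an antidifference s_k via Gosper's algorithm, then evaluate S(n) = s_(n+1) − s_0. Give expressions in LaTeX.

t_(k+1)/t_k = (3*k**2 + 11*k + 10)/(3*k**2 + 5*k + 2).
Gosper form: A/B · C(k+1)/C(k) with A=1, B=1, C=k**2 + 5*k/3 + 2/3.
f must satisfy (1)·f(k+1) − (1)·f(k) = k**2 + 5*k/3 + 2/3.
deg f ≤ 3 (via 0,0,2).
Solve for f: f(k) = k**2*(k + 1)/3 (degree 3 ≤ 3).
Certificate R = B(k−1)f/C = k**2/(3*k + 2) gives s_k = k**2*(-k - 1).
s_(k+1) − s_k = -3*k**2 - 5*k - 2 = t_k.
Evaluate: s_(n+1) = -n**3 - 4*n**2 - 5*n - 2; subtract s_(0) = 0 ⇒ S(n) = -n**3 - 4*n**2 - 5*n - 2.

S(n) = - n^{3} - 4 n^{2} - 5 n - 2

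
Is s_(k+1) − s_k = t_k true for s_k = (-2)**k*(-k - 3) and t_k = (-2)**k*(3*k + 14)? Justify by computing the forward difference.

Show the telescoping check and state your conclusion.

Invalid: residual -3*(-2)**k ≠ 0.

s_(k+1) = 2*(-2)**k*(k + 4)
s_(k+1) − s_k = (-2)**k*(3*k + 11)
(s_(k+1) − s_k) − t_k = -3*(-2)**k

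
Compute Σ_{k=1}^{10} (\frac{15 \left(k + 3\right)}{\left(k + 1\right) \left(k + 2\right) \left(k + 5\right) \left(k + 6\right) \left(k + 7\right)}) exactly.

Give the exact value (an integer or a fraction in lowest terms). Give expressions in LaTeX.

The ratio is (k + 1)*(k + 4)*(k + 5)/((k + 3)**2*(k + 8)).
So A=k + 1 and B=k + 8, with C=k**3 + 10*k**2 + 33*k + 36.
Key eq: (k + 1)·f(k+1) = (k + 7)·f(k) + (k**3 + 10*k**2 + 33*k + 36).
Degrees (1,1,3) ⇒ d ≤ 6.
Solving with deg f ≤ 6: f(k) = k*(k + 2)*(k + 3)*(k + 4)*(k**2 + 12*k + 41)/90.
R(k) = B(k−1)·f(k)/C(k) = k*(k + 2)*(k + 7)*(k**2 + 12*k + 41)/(90*(k + 3)); s_k = R·t_k = k*(k**2 + 12*k + 41)/(6*(k**3 + 12*k**2 + 41*k + 30)).
Δs = 15*(k + 3)/(k**5 + 21*k**4 + 163*k**3 + 567*k**2 + 844*k + 420), as required.
Telescoping: Σ = s_(11) − s_(1) = 539/3264 − (3/28) = 1325/22848.

Σ = 1325/22848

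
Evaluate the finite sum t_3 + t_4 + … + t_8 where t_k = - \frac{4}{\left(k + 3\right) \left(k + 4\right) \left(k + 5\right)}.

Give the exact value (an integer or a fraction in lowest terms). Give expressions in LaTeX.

Compute t_(k+1)/t_k: get (k + 3)/(k + 6).
Normal form (A,B,C) = (k + 3, k + 6, 1).
Need (k + 3)·f(k+1) − (k + 5)·f(k) = 1.
Degrees (1,1,0) ⇒ d ≤ 2.
Match coefficients ⇒ f(k) = k*(k + 7)/24.
Certificate R = B(k−1)f/C = k*(k + 5)*(k + 7)/24 gives s_k = k*(-k - 7)/(6*(k + 3)*(k + 4)).
Verify: -4/(k**3 + 12*k**2 + 47*k + 60) matches t_k.
Evaluate s at k=9 and k=3: -2/13 and -5/42; difference -19/546.

Σ = -19/546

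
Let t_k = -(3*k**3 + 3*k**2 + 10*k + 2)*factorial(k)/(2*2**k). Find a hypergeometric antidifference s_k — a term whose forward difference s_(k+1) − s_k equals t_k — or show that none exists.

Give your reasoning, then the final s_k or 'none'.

s_k = -(3*k**2 + 1)*factorial(k)/2**k

r(k) = (3*k**4 + 15*k**3 + 37*k**2 + 43*k + 18)/(2*(3*k**3 + 3*k**2 + 10*k + 2)) after simplifying.
Gosper form: A/B · C(k+1)/C(k) with A=k/2 + 1/2, B=1, C=k**3 + k**2 + 10*k/3 + 2/3.
Key eq: (k/2 + 1/2)·f(k+1) = (1)·f(k) + (k**3 + k**2 + 10*k/3 + 2/3).
Bound: deg f ≤ 2.
Solving with deg f ≤ 2: f(k) = 2*(3*k**2 + 1)/3.
Then R = B(k−1)f/C = 2*(3*k**2 + 1)/(3*k**3 + 3*k**2 + 10*k + 2), so s_k = R(k)·t_k = -(3*k**2 + 1)*factorial(k)/2**k.
Δs = -(3*k**3 + 3*k**2 + 10*k + 2)*factorial(k)/(2*2**k), as required.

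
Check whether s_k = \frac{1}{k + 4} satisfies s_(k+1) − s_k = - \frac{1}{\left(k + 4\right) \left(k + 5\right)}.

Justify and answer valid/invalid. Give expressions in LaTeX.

valid (s_(k+1) − s_k reduces to t_k)

s_(k+1) = 1/(k + 5)
s_(k+1) − s_k = -1/((k + 4)*(k + 5))
(s_(k+1) − s_k) − t_k = 0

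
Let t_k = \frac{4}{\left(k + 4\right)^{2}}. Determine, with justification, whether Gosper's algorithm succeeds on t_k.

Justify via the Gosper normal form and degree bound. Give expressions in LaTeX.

No — the linear system for f has no solution.

The ratio is (k + 4)**2/(k + 5)**2.
Gosper form: A/B · C(k+1)/C(k) with A=k**2 + 8*k + 16, B=k**2 + 10*k + 25, C=1.
Solve (k**2 + 8*k + 16)·f(k+1) − (k**2 + 8*k + 16)·f(k) = 1.
Degrees (2,2,0) ⇒ d ≤ 0.
Write f(k) = c0. Then LHS − RHS = -1, requiring -1 = 0: contradictory. No certificate.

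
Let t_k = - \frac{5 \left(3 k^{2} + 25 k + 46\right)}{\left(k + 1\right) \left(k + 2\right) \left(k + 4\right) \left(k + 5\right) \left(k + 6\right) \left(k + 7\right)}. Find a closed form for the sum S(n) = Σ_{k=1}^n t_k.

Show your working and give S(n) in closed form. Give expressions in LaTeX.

S(n) = \frac{n \left(- n^{2} - 14 n - 59\right)}{14 \left(n^{3} + 14 n^{2} + 59 n + 70\right)}

t_(k+1)/t_k = (k + 1)*(k + 4)*(25*k + 3*(k + 1)**2 + 71)/((k + 3)*(k + 8)*(3*k**2 + 25*k + 46)).
Gosper form: A/B · C(k+1)/C(k) with A=k + 1, B=k + 8, C=k**3 + 34*k**2/3 + 121*k/3 + 46.
f must satisfy (k + 1)·f(k+1) − (k + 7)·f(k) = k**3 + 34*k**2/3 + 121*k/3 + 46.
deg f ≤ 6 (via 1,1,3).
Coefficient equations give f(k) = k*(k + 2)*(k + 3)*(k + 5)*(k**2 + 11*k + 34)/72.
Then R = B(k−1)f/C = k*(k + 2)*(k + 5)*(k + 7)*(k**2 + 11*k + 34)/(24*(3*k**2 + 25*k + 46)), so s_k = R(k)·t_k = 5*k*(-k**2 - 11*k - 34)/(24*(k**3 + 11*k**2 + 34*k + 24)).
Δs = 5*(-3*k**2 - 25*k - 46)/(k**6 + 25*k**5 + 247*k**4 + 1219*k**3 + 3112*k**2 + 3796*k + 1680), as required.
Evaluate: s_(n+1) = 5*(-n**3 - 14*n**2 - 59*n - 46)/(24*(n**3 + 14*n**2 + 59*n + 70)); subtract s_(1) = -23/168 ⇒ S(n) = n*(-n**2 - 14*n - 59)/(14*(n**3 + 14*n**2 + 59*n + 70)).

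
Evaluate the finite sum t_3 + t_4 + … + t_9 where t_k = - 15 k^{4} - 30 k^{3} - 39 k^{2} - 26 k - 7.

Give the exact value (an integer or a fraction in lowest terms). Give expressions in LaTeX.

t_(k+1)/t_k = (15*k**4 + 90*k**3 + 219*k**2 + 254*k + 117)/(15*k**4 + 30*k**3 + 39*k**2 + 26*k + 7).
Take A(k)=1, B(k)=1, C(k)=k**4 + 2*k**3 + 13*k**2/5 + 26*k/15 + 7/15.
f must satisfy (1)·f(k+1) − (1)·f(k) = k**4 + 2*k**3 + 13*k**2/5 + 26*k/15 + 7/15.
d = 5 from the (0,0,4) case.
Match coefficients ⇒ f(k) = k**2*(3*k**3 + 3*k + 1)/15.
So s_k = (B(k−1)f/C)·t_k = (k**2*(3*k**3 + 3*k + 1)/(15*k**4 + 30*k**3 + 39*k**2 + 26*k + 7))·t_k = k**2*(-3*k**3 - 3*k - 1).
Δs = -15*k**4 - 30*k**3 - 39*k**2 - 26*k - 7, as required.
Telescoping: Σ = s_(10) − s_(3) = -303100 − (-819) = -302281.

Σ = -302281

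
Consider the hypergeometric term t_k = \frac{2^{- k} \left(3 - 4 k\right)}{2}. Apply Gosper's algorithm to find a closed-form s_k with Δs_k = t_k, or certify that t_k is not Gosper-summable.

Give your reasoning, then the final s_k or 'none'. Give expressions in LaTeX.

Compute t_(k+1)/t_k: get (4*k + 1)/(2*(4*k - 3)).
Take A(k)=1/2, B(k)=1, C(k)=k - 3/4.
Key eq: (1/2)·f(k+1) = (1)·f(k) + (k - 3/4).
deg f ≤ 1 (via 0,0,1).
Solving with deg f ≤ 1: f(k) = -(4*k + 1)/2.
Certificate R = B(k−1)f/C = -2*(4*k + 1)/(4*k - 3) gives s_k = (4*k + 1)/2**k.
Check: Δs_k = (3 - 4*k)/(2*2**k). ✓

s_k = 2^{- k} \left(4 k + 1\right)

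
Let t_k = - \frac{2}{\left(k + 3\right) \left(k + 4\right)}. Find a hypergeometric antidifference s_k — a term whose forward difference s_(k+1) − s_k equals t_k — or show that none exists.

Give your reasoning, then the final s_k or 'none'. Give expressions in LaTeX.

s_k = - \frac{2 k}{3 k + 9}

The ratio is (k + 3)/(k + 5).
Factor: A=k + 3; B=k + 5; C=1.
Need (k + 3)·f(k+1) − (k + 4)·f(k) = 1.
From deg A=1, deg B=1, deg C=0: d=1.
Solve for f: f(k) = k/3 (degree 1 ≤ 1).
Get s_k = R·t_k = -2*k/(3*k + 9) with R(k) = B(k−1)f(k)/C(k) = k*(k + 4)/3.
Check: Δs_k = -2/(k**2 + 7*k + 12). ✓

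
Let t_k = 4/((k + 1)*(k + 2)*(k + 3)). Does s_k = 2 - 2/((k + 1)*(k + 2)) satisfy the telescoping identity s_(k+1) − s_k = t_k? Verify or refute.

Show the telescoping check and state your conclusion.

s_(k+1) = 2 - 2/((k + 2)*(k + 3))
s_(k+1) − s_k = 4/(k**3 + 6*k**2 + 11*k + 6)
(s_(k+1) − s_k) − t_k = 0

Valid: the claim telescopes to t_k.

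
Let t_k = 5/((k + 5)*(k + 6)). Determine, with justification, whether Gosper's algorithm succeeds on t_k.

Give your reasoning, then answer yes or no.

Yes. s_k = k/(k + 5).

t_(k+1)/t_k = (k + 5)/(k + 7).
A = k + 5, B = k + 7, C = 1.
f must satisfy (k + 5)·f(k+1) − (k + 6)·f(k) = 1.
Degrees (1,1,0) ⇒ d ≤ 1.
Solving with deg f ≤ 1: f(k) = k/5.
Get s_k = R·t_k = k/(k + 5) with R(k) = B(k−1)f(k)/C(k) = k*(k + 6)/5.
s_(k+1) − s_k = 5/(k**2 + 11*k + 30) = t_k.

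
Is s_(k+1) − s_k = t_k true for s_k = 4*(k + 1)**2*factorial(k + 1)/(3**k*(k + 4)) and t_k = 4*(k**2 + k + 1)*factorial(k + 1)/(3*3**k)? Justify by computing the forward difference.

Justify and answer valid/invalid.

Invalid: residual -4*(k**3 + 5*k**2 + 2*k + 1)*factorial(k + 1)/(3**k*(k + 4)*(k + 5)) ≠ 0.

s_(k+1) = 4*(k + 2)**2*factorial(k + 2)/(3*3**k*(k + 5))
s_(k+1) − s_k = 4*(k**4 + 7*k**3 + 15*k**2 + 23*k + 17)*factorial(k + 1)/(3*3**k*(k + 4)*(k + 5))
(s_(k+1) − s_k) − t_k = -4*(k**3 + 5*k**2 + 2*k + 1)*factorial(k + 1)/(3**k*(k + 4)*(k + 5))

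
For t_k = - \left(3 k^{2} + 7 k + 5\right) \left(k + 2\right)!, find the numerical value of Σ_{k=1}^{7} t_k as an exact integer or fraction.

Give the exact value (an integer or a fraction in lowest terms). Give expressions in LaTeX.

Σ = -79833594

The ratio is (k + 3)*(7*k + 3*(k + 1)**2 + 12)/(3*k**2 + 7*k + 5).
So A=k + 3 and B=1, with C=k**2 + 7*k/3 + 5/3.
Set up (k + 3)·f(k+1) − (1)·f(k) − (k**2 + 7*k/3 + 5/3) = 0.
From deg A=1, deg B=0, deg C=2: d=1.
Solve for f: f(k) = (3*k - 2)/3 (degree 1 ≤ 1).
So s_k = (B(k−1)f/C)·t_k = ((3*k - 2)/(3*k**2 + 7*k + 5))·t_k = -(3*k - 2)*factorial(k + 2).
s_(k+1) − s_k = -(3*k**2 + 7*k + 5)*factorial(k + 2) = t_k.
Telescoping: Σ = s_(8) − s_(1) = -79833600 − (-6) = -79833594.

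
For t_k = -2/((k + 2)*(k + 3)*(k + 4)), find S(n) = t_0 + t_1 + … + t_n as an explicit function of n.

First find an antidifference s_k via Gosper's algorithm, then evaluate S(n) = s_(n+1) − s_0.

S(n) = (-n**2 - 7*n - 6)/(6*(n**2 + 7*n + 12))

Step 1: r(k) = (k + 2)/(k + 5).
Normal form (A,B,C) = (k + 2, k + 5, 1).
Need (k + 2)·f(k+1) − (k + 4)·f(k) = 1.
Bound: deg f ≤ 2.
Match coefficients ⇒ f(k) = k*(k + 5)/12.
R(k) = B(k−1)·f(k)/C(k) = k*(k + 4)*(k + 5)/12; s_k = R·t_k = k*(-k - 5)/(6*(k + 2)*(k + 3)).
s_(k+1) − s_k = -2/(k**3 + 9*k**2 + 26*k + 24) = t_k.
s_(n+1) = (-n**2 - 7*n - 6)/(6*(n**2 + 7*n + 12)) and s_(0) = 0, so S(n) = (-n**2 - 7*n - 6)/(6*(n**2 + 7*n + 12)).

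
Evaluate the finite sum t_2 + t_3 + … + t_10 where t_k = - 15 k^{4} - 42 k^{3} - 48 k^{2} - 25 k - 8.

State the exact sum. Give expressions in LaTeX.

Σ = -526842

r(k) = (15*k**4 + 102*k**3 + 264*k**2 + 307*k + 138)/(15*k**4 + 42*k**3 + 48*k**2 + 25*k + 8) after simplifying.
Gosper form: A/B · C(k+1)/C(k) with A=1, B=1, C=k**4 + 14*k**3/5 + 16*k**2/5 + 5*k/3 + 8/15.
Set up (1)·f(k+1) − (1)·f(k) − (k**4 + 14*k**3/5 + 16*k**2/5 + 5*k/3 + 8/15) = 0.
Bound: deg f ≤ 5.
Coefficient equations give f(k) = k*(3*k**4 + 3*k**3 - k + 3)/15.
R(k) = B(k−1)·f(k)/C(k) = k*(3*k**4 + 3*k**3 - k + 3)/(15*k**4 + 42*k**3 + 48*k**2 + 25*k + 8); s_k = R·t_k = k*(-3*k**4 - 3*k**3 + k - 3).
Verify: -15*k**4 - 42*k**3 - 48*k**2 - 25*k - 8 matches t_k.
Evaluate s at k=11 and k=2: -526988 and -146; difference -526842.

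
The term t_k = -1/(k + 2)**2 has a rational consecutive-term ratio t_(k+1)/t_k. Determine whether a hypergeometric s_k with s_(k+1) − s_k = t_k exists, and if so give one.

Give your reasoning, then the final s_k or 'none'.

Compute t_(k+1)/t_k: get (k + 2)**2/(k + 3)**2.
So A=k**2 + 4*k + 4 and B=k**2 + 6*k + 9, with C=1.
Solve (k**2 + 4*k + 4)·f(k+1) − (k**2 + 4*k + 4)·f(k) = 1.
d = 0 from the (2,2,0) case.
f = c0 ⇒ A·f(k+1) − B(k−1)·f(k) − C = -1. The system {-1 = 0} is inconsistent; no antidifference.

no hypergeometric antidifference exists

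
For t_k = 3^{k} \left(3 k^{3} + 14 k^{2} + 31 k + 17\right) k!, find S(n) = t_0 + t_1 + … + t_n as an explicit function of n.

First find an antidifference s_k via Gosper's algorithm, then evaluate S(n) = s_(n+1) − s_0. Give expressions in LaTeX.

The ratio is 3*(3*k**4 + 26*k**3 + 91*k**2 + 133*k + 65)/(3*k**3 + 14*k**2 + 31*k + 17).
Take A(k)=3*k + 3, B(k)=1, C(k)=k**3 + 14*k**2/3 + 31*k/3 + 17/3.
Key eq: (3*k + 3)·f(k+1) = (1)·f(k) + (k**3 + 14*k**2/3 + 31*k/3 + 17/3).
Degrees (1,0,3) ⇒ d ≤ 2.
Solve for f: f(k) = (k**2 + 2*k + 4)/3 (degree 2 ≤ 2).
Certificate R = B(k−1)f/C = (k**2 + 2*k + 4)/(3*k**3 + 14*k**2 + 31*k + 17) gives s_k = 3**k*(k**2 + 2*k + 4)*factorial(k).
Check: Δs_k = 3**k*(3*k**3 + 14*k**2 + 31*k + 17)*factorial(k). ✓
Σ_(k=0)^n t_k = s_(n+1) − s_(0) = (3**(n + 1)*(n**2 + 4*n + 7)*factorial(n + 1)) − (4), i.e. 3*3**n*n**3*factorial(n) + 15*3**n*n**2*factorial(n) + 33*3**n*n*factorial(n) + 21*3**n*factorial(n) - 4.

S(n) = 3 \cdot 3^{n} n^{3} n! + 15 \cdot 3^{n} n^{2} n! + 33 \cdot 3^{n} n n! + 21 \cdot 3^{n} n! - 4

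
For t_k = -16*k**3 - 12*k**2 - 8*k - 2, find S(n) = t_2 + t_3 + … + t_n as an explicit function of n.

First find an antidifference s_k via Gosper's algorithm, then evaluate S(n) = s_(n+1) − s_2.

The ratio is (8*k**3 + 30*k**2 + 40*k + 19)/(8*k**3 + 6*k**2 + 4*k + 1).
Factor: A=1; B=1; C=k**3 + 3*k**2/4 + k/2 + 1/8.
Set up (1)·f(k+1) − (1)·f(k) − (k**3 + 3*k**2/4 + k/2 + 1/8) = 0.
From deg A=0, deg B=0, deg C=3: d=4.
A polynomial solution: f(k) = k**2*(2*k**2 - 2*k + 1)/8.
Then R = B(k−1)f/C = k**2*(2*k**2 - 2*k + 1)/(8*k**3 + 6*k**2 + 4*k + 1), so s_k = R(k)·t_k = k**2*(-4*k**2 + 4*k - 2).
Δs = -16*k**3 - 12*k**2 - 8*k - 2, as required.
s_(n+1) = -4*n**4 - 12*n**3 - 14*n**2 - 8*n - 2 and s_(2) = -40, so S(n) = -4*n**4 - 12*n**3 - 14*n**2 - 8*n + 38.

S(n) = -4*n**4 - 12*n**3 - 14*n**2 - 8*n + 38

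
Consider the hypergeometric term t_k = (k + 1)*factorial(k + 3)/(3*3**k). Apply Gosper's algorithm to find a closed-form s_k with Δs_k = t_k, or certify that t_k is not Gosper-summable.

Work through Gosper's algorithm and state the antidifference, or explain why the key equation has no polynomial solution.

s_k = factorial(k + 3)/3**k

Ratio r(k) = (k + 2)*(k + 4)/(3*(k + 1)).
Gosper form: A/B · C(k+1)/C(k) with A=k/3 + 4/3, B=1, C=k + 1.
f must satisfy (k/3 + 4/3)·f(k+1) − (1)·f(k) = k + 1.
d = 0 from the (1,0,1) case.
Solving with deg f ≤ 0: f(k) = 3.
Get s_k = R·t_k = factorial(k + 3)/3**k with R(k) = B(k−1)f(k)/C(k) = 3/(k + 1).
Verify: (k + 1)*factorial(k + 3)/(3*3**k) matches t_k.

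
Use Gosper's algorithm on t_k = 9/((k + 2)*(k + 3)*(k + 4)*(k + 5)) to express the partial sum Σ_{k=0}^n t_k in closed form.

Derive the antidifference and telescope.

Ratio r(k) = (k + 2)/(k + 6).
Gosper form: A/B · C(k+1)/C(k) with A=k + 2, B=k + 6, C=1.
f must satisfy (k + 2)·f(k+1) − (k + 5)·f(k) = 1.
deg f ≤ 3 (via 1,1,0).
Solve for f: f(k) = k*(k**2 + 9*k + 26)/72 (degree 3 ≤ 3).
R(k) = B(k−1)·f(k)/C(k) = k*(k + 5)*(k**2 + 9*k + 26)/72; s_k = R·t_k = k*(k**2 + 9*k + 26)/(8*(k + 2)*(k + 3)*(k + 4)).
Δs = 9/(k**4 + 14*k**3 + 71*k**2 + 154*k + 120), as required.
Telescope: S(n) = s_(n+1) − s_(0) = (n**3 + 12*n**2 + 47*n + 36)/(8*(n**3 + 12*n**2 + 47*n + 60)) − (0) = (n**3 + 12*n**2 + 47*n + 36)/(8*(n**3 + 12*n**2 + 47*n + 60)).

S(n) = (n**3 + 12*n**2 + 47*n + 36)/(8*(n**3 + 12*n**2 + 47*n + 60))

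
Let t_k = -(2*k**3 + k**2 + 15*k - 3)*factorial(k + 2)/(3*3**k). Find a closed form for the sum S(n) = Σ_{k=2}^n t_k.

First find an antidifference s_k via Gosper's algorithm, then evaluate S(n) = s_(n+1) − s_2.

S(n) = (48*3**n - 2*n**5*factorial(n) - 13*n**4*factorial(n) - 31*n**3*factorial(n) - 41*n**2*factorial(n) - 39*n*factorial(n) - 18*factorial(n))/(3*3**n)

Step 1: r(k) = (k + 3)*(15*k + 2*(k + 1)**3 + (k + 1)**2 + 12)/(3*(2*k**3 + k**2 + 15*k - 3)).
Gosper form: A/B · C(k+1)/C(k) with A=k/3 + 1, B=1, C=k**3 + k**2/2 + 15*k/2 - 3/2.
Set up (k/3 + 1)·f(k+1) − (1)·f(k) − (k**3 + k**2/2 + 15*k/2 - 3/2) = 0.
Degrees (1,0,3) ⇒ d ≤ 2.
Solve for f: f(k) = 3*(2*k**2 - 3*k + 4)/2 (degree 2 ≤ 2).
R(k) = B(k−1)·f(k)/C(k) = 3*(2*k**2 - 3*k + 4)/(2*k**3 + k**2 + 15*k - 3); s_k = R·t_k = -(2*k**2 - 3*k + 4)*factorial(k + 2)/3**k.
Δs = -(2*k**3 + k**2 + 15*k - 3)*factorial(k + 2)/(3*3**k), as required.
Telescope: S(n) = s_(n+1) − s_(2) = -3**(-n - 1)*(2*n**2 + n + 3)*factorial(n + 3) − (-16) = (48*3**n - 2*n**5*factorial(n) - 13*n**4*factorial(n) - 31*n**3*factorial(n) - 41*n**2*factorial(n) - 39*n*factorial(n) - 18*factorial(n))/(3*3**n).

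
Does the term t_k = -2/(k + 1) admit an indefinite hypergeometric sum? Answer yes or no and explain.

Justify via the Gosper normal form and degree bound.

No. Not Gosper-summable.

Step 1: r(k) = (k + 1)/(k + 2).
Normal form (A,B,C) = (k + 1, k + 2, 1).
f must satisfy (k + 1)·f(k+1) − (k + 1)·f(k) = 1.
d = 0 from the (1,1,0) case.
Put f(k) = c0: A·f(k+1) − B(k−1)·f(k) − C = -1; need -1 = 0 — inconsistent ⇒ no f, not summable.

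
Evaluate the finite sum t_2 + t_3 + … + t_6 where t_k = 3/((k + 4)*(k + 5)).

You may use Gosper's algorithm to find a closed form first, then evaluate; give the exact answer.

Σ = 5/22

Ratio r(k) = (k + 4)/(k + 6).
Factor: A=k + 4; B=k + 6; C=1.
f must satisfy (k + 4)·f(k+1) − (k + 5)·f(k) = 1.
Bound: deg f ≤ 1.
Solve for f: f(k) = k/4 (degree 1 ≤ 1).
R(k) = B(k−1)·f(k)/C(k) = k*(k + 5)/4; s_k = R·t_k = 3*k/(4*(k + 4)).
Verify: 3/(k**2 + 9*k + 20) matches t_k.
Telescoping: Σ = s_(7) − s_(2) = 21/44 − (1/4) = 5/22.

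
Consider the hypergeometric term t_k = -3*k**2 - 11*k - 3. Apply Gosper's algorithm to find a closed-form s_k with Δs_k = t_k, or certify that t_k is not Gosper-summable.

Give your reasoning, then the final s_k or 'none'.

Ratio r(k) = (3*k**2 + 17*k + 17)/(3*k**2 + 11*k + 3).
Factor: A=1; B=1; C=k**2 + 11*k/3 + 1.
Need (1)·f(k+1) − (1)·f(k) = k**2 + 11*k/3 + 1.
deg f ≤ 3 (via 0,0,2).
Solving with deg f ≤ 3: f(k) = k*(k**2 + 4*k - 2)/3.
Then R = B(k−1)f/C = k*(k**2 + 4*k - 2)/(3*k**2 + 11*k + 3), so s_k = R(k)·t_k = k*(-k**2 - 4*k + 2).
s_(k+1) − s_k = -3*k**2 - 11*k - 3 = t_k.

s_k = k*(-k**2 - 4*k + 2)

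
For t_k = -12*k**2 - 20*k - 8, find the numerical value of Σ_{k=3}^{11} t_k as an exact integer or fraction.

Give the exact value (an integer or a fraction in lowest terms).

Σ = -7344

Compute t_(k+1)/t_k: get (3*k**2 + 11*k + 10)/(3*k**2 + 5*k + 2).
Factor: A=1; B=1; C=k**2 + 5*k/3 + 2/3.
Set up (1)·f(k+1) − (1)·f(k) − (k**2 + 5*k/3 + 2/3) = 0.
d = 3 from the (0,0,2) case.
Solve for f: f(k) = k**2*(k + 1)/3 (degree 3 ≤ 3).
So s_k = (B(k−1)f/C)·t_k = (k**2/(3*k + 2))·t_k = 4*k**2*(-k - 1).
s_(k+1) − s_k = -12*k**2 - 20*k - 8 = t_k.
Σ_(k=3)^(11) t_k = s_(12) − s_(3) = -7488 − (-144) = -7344.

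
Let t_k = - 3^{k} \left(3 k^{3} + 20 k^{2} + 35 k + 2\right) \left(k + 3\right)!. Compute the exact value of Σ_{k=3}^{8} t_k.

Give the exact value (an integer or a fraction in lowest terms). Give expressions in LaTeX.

Σ = -829680587172000

t_(k+1)/t_k = 3*(3*k**4 + 41*k**3 + 200*k**2 + 396*k + 240)/(3*k**3 + 20*k**2 + 35*k + 2).
So A=3*k + 12 and B=1, with C=k**3 + 20*k**2/3 + 35*k/3 + 2/3.
Solve (3*k + 12)·f(k+1) − (1)·f(k) = k**3 + 20*k**2/3 + 35*k/3 + 2/3.
d = 2 from the (1,0,3) case.
Solve for f: f(k) = (k - 1)*(k + 2)/3 (degree 2 ≤ 2).
Certificate R = B(k−1)f/C = (k - 1)*(k + 2)/(3*k**3 + 20*k**2 + 35*k + 2) gives s_k = -3**k*(k - 1)*(k + 2)*factorial(k + 3).
Δs = -3**k*(3*k**3 + 20*k**2 + 35*k + 2)*factorial(k + 3), as required.
Telescoping: Σ = s_(9) − s_(3) = -829680587366400 − (-194400) = -829680587172000.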